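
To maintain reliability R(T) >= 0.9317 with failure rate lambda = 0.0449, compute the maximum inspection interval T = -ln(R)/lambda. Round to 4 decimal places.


R_target = 0.9317
lambda = 0.0449
-ln(0.9317) = 0.0707
T = 0.0707 / 0.0449
T = 1.5756

1.5756


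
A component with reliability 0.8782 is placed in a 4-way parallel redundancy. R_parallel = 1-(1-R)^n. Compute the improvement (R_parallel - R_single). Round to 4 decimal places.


R_single = 0.8782, n = 4
1 - R_single = 0.1218
(1 - R_single)^n = 0.1218^4 = 0.0002
R_parallel = 1 - 0.0002 = 0.9998
Improvement = 0.9998 - 0.8782
Improvement = 0.1216

0.1216


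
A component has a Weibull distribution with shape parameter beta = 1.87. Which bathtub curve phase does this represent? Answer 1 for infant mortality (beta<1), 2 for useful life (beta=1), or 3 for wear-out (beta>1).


beta = 1.87
Compare beta to 1:
beta < 1 => infant mortality (phase 1)
beta = 1 => useful life (phase 2)
beta > 1 => wear-out (phase 3)
Since beta = 1.87, this is wear-out (increasing failure rate)
Phase = 3

3


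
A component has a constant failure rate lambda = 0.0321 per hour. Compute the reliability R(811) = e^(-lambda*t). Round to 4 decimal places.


lambda = 0.0321
t = 811
lambda * t = 26.0331
R(t) = e^(-26.0331)
R(t) = 0.0

0.0


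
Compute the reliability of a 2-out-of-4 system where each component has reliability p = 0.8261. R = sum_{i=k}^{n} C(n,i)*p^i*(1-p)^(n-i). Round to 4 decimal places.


k = 2, n = 4, p = 0.8261
i=2: C(4,2)=6 * 0.8261^2 * 0.1739^2 = 0.1238
i=3: C(4,3)=4 * 0.8261^3 * 0.1739^1 = 0.3922
i=4: C(4,4)=1 * 0.8261^4 * 0.1739^0 = 0.4657
R = sum of terms = 0.9817

0.9817


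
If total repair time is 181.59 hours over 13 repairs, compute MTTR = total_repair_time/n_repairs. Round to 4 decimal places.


total_repair_time = 181.59
n_repairs = 13
MTTR = 181.59 / 13
MTTR = 13.9685

13.9685


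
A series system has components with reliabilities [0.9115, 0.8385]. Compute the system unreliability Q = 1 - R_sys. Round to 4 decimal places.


Components: [0.9115, 0.8385]
After component 1: product = 0.9115
After component 2: product = 0.7643
R_sys = 0.7643
Q = 1 - 0.7643 = 0.2357

0.2357


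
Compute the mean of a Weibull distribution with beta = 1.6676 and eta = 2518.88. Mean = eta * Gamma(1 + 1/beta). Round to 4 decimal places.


beta = 1.6676, eta = 2518.88
1/beta = 0.5997
1 + 1/beta = 1.5997
Gamma(1.5997) = 0.8935
Mean = 2518.88 * 0.8935
Mean = 2250.5628

2250.5628


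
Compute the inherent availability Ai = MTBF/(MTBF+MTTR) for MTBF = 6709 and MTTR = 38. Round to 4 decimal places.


MTBF = 6709
MTTR = 38
MTBF + MTTR = 6747
Ai = 6709 / 6747
Ai = 0.9944

0.9944


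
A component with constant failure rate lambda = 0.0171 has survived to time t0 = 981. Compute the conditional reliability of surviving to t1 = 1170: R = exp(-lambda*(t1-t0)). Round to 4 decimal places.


lambda = 0.0171
t0 = 981, t1 = 1170
t1 - t0 = 189
lambda * (t1-t0) = 0.0171 * 189 = 3.2319
R = exp(-3.2319)
R = 0.0395

0.0395


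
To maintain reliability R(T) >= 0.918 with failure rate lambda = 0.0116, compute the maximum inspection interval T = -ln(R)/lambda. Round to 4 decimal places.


R_target = 0.918
lambda = 0.0116
-ln(0.918) = 0.0856
T = 0.0856 / 0.0116
T = 7.3757

7.3757


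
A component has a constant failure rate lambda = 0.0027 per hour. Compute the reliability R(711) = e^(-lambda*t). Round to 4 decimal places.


lambda = 0.0027
t = 711
lambda * t = 1.9197
R(t) = e^(-1.9197)
R(t) = 0.1467

0.1467


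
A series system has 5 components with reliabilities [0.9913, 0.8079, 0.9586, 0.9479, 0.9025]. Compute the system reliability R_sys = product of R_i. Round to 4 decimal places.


Components: [0.9913, 0.8079, 0.9586, 0.9479, 0.9025]
After component 1 (R=0.9913): product = 0.9913
After component 2 (R=0.8079): product = 0.8009
After component 3 (R=0.9586): product = 0.7677
After component 4 (R=0.9479): product = 0.7277
After component 5 (R=0.9025): product = 0.6568
R_sys = 0.6568

0.6568


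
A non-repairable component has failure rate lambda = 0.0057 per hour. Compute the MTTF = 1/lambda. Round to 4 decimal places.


lambda = 0.0057
MTTF = 1 / 0.0057
MTTF = 175.4386

175.4386


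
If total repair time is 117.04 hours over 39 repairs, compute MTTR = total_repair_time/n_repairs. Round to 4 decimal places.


total_repair_time = 117.04
n_repairs = 39
MTTR = 117.04 / 39
MTTR = 3.001

3.001


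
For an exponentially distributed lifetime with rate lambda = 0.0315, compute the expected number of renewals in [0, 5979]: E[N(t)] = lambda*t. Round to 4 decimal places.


lambda = 0.0315
t = 5979
E[N(t)] = lambda * t
E[N(t)] = 0.0315 * 5979
E[N(t)] = 188.3385

188.3385


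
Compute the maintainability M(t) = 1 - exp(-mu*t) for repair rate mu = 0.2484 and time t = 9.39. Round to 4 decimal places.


mu = 0.2484, t = 9.39
mu * t = 0.2484 * 9.39 = 2.3325
exp(-2.3325) = 0.0971
M(t) = 1 - 0.0971
M(t) = 0.9029

0.9029


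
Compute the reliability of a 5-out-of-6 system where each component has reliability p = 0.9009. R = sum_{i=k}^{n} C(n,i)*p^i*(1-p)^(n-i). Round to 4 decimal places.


k = 5, n = 6, p = 0.9009
i=5: C(6,5)=6 * 0.9009^5 * 0.0991^1 = 0.3529
i=6: C(6,6)=1 * 0.9009^6 * 0.0991^0 = 0.5346
R = sum of terms = 0.8875

0.8875


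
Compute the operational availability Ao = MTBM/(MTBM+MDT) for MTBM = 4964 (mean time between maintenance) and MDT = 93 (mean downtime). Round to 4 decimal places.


MTBM = 4964
MDT = 93
MTBM + MDT = 5057
Ao = 4964 / 5057
Ao = 0.9816

0.9816


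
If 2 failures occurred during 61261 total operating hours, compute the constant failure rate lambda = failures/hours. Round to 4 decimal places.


failures = 2
total_hours = 61261
lambda = 2 / 61261
lambda = 0.0

0.0


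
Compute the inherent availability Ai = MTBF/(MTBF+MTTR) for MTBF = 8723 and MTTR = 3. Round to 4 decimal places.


MTBF = 8723
MTTR = 3
MTBF + MTTR = 8726
Ai = 8723 / 8726
Ai = 0.9997

0.9997


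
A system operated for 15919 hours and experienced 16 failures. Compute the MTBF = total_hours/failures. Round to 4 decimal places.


total_hours = 15919
failures = 16
MTBF = 15919 / 16
MTBF = 994.9375

994.9375


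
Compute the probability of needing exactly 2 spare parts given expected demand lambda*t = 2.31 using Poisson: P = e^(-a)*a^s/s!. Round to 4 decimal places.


a = 2.31, s = 2
e^(-a) = e^(-2.31) = 0.0993
a^s = 2.31^2 = 5.3361
s! = 2
P = 0.0993 * 5.3361 / 2
P = 0.2648

0.2648


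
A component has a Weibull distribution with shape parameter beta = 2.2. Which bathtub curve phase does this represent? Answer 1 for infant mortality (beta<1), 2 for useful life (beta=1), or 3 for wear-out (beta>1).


beta = 2.2
Compare beta to 1:
beta < 1 => infant mortality (phase 1)
beta = 1 => useful life (phase 2)
beta > 1 => wear-out (phase 3)
Since beta = 2.2, this is wear-out (increasing failure rate)
Phase = 3

3


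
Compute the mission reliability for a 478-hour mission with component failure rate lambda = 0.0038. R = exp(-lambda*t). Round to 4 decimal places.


lambda = 0.0038
mission_time = 478
lambda * t = 0.0038 * 478 = 1.8164
R = exp(-1.8164)
R = 0.1626

0.1626


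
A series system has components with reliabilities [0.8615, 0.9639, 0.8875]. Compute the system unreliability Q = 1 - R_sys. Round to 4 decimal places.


Components: [0.8615, 0.9639, 0.8875]
After component 1: product = 0.8615
After component 2: product = 0.8304
After component 3: product = 0.737
R_sys = 0.737
Q = 1 - 0.737 = 0.263

0.263


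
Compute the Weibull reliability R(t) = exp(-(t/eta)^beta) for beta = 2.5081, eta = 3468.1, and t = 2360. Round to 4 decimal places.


beta = 2.5081, eta = 3468.1, t = 2360
t/eta = 2360 / 3468.1 = 0.6805
(t/eta)^beta = 0.6805^2.5081 = 0.3808
R(t) = exp(-0.3808)
R(t) = 0.6833

0.6833


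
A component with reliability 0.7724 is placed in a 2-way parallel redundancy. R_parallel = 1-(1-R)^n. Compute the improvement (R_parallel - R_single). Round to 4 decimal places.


R_single = 0.7724, n = 2
1 - R_single = 0.2276
(1 - R_single)^n = 0.2276^2 = 0.0518
R_parallel = 1 - 0.0518 = 0.9482
Improvement = 0.9482 - 0.7724
Improvement = 0.1758

0.1758


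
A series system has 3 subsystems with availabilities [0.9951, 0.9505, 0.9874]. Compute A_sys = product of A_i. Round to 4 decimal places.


Subsystems: [0.9951, 0.9505, 0.9874]
After subsystem 1 (A=0.9951): product = 0.9951
After subsystem 2 (A=0.9505): product = 0.9458
After subsystem 3 (A=0.9874): product = 0.9339
A_sys = 0.9339

0.9339


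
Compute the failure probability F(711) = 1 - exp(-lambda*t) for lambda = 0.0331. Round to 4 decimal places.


lambda = 0.0331, t = 711
lambda * t = 23.5341
exp(-23.5341) = 0.0
F(t) = 1 - 0.0
F(t) = 1.0

1.0


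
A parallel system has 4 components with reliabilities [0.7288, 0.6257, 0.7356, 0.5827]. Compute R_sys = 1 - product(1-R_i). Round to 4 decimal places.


Components: [0.7288, 0.6257, 0.7356, 0.5827]
(1 - 0.7288) = 0.2712, running product = 0.2712
(1 - 0.6257) = 0.3743, running product = 0.1015
(1 - 0.7356) = 0.2644, running product = 0.0268
(1 - 0.5827) = 0.4173, running product = 0.0112
Product of (1-R_i) = 0.0112
R_sys = 1 - 0.0112 = 0.9888

0.9888


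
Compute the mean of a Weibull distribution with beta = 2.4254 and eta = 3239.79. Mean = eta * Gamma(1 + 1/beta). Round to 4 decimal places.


beta = 2.4254, eta = 3239.79
1/beta = 0.4123
1 + 1/beta = 1.4123
Gamma(1.4123) = 0.8867
Mean = 3239.79 * 0.8867
Mean = 2872.6004

2872.6004


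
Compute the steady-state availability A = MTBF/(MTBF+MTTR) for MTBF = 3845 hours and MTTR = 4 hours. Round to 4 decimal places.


MTBF = 3845
MTTR = 4
MTBF + MTTR = 3849
A = 3845 / 3849
A = 0.999

0.999


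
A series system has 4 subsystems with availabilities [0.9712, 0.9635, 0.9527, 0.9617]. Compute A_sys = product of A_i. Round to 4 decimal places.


Subsystems: [0.9712, 0.9635, 0.9527, 0.9617]
After subsystem 1 (A=0.9712): product = 0.9712
After subsystem 2 (A=0.9635): product = 0.9358
After subsystem 3 (A=0.9527): product = 0.8915
After subsystem 4 (A=0.9617): product = 0.8573
A_sys = 0.8573

0.8573


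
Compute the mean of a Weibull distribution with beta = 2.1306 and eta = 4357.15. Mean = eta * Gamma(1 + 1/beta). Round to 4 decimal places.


beta = 2.1306, eta = 4357.15
1/beta = 0.4694
1 + 1/beta = 1.4694
Gamma(1.4694) = 0.8856
Mean = 4357.15 * 0.8856
Mean = 3858.8169

3858.8169


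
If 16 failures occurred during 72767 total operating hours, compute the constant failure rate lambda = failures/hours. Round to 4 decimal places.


failures = 16
total_hours = 72767
lambda = 16 / 72767
lambda = 0.0002

0.0002


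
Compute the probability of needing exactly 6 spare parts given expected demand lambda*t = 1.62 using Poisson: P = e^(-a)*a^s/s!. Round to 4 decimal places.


a = 1.62, s = 6
e^(-a) = e^(-1.62) = 0.1979
a^s = 1.62^6 = 18.0755
s! = 720
P = 0.1979 * 18.0755 / 720
P = 0.005

0.005


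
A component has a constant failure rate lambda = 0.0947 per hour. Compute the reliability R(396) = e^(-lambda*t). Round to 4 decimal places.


lambda = 0.0947
t = 396
lambda * t = 37.5012
R(t) = e^(-37.5012)
R(t) = 0.0

0.0


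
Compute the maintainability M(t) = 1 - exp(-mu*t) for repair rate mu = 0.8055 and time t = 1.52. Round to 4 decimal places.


mu = 0.8055, t = 1.52
mu * t = 0.8055 * 1.52 = 1.2244
exp(-1.2244) = 0.2939
M(t) = 1 - 0.2939
M(t) = 0.7061

0.7061


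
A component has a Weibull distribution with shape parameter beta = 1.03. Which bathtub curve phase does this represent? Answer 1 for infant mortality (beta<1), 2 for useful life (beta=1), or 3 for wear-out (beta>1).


beta = 1.03
Compare beta to 1:
beta < 1 => infant mortality (phase 1)
beta = 1 => useful life (phase 2)
beta > 1 => wear-out (phase 3)
Since beta = 1.03, this is wear-out (increasing failure rate)
Phase = 3

3


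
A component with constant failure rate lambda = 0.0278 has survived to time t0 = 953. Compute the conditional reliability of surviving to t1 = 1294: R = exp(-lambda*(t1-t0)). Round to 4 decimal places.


lambda = 0.0278
t0 = 953, t1 = 1294
t1 - t0 = 341
lambda * (t1-t0) = 0.0278 * 341 = 9.4798
R = exp(-9.4798)
R = 0.0001

0.0001


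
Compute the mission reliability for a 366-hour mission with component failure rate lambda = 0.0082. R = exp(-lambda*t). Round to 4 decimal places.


lambda = 0.0082
mission_time = 366
lambda * t = 0.0082 * 366 = 3.0012
R = exp(-3.0012)
R = 0.0497

0.0497


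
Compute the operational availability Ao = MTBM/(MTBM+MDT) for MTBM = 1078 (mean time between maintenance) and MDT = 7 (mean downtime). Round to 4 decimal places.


MTBM = 1078
MDT = 7
MTBM + MDT = 1085
Ao = 1078 / 1085
Ao = 0.9935

0.9935


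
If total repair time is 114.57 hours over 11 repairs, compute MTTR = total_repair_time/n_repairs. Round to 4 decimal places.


total_repair_time = 114.57
n_repairs = 11
MTTR = 114.57 / 11
MTTR = 10.4155

10.4155


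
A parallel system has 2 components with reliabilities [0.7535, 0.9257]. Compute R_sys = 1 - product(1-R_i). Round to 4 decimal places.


Components: [0.7535, 0.9257]
(1 - 0.7535) = 0.2465, running product = 0.2465
(1 - 0.9257) = 0.0743, running product = 0.0183
Product of (1-R_i) = 0.0183
R_sys = 1 - 0.0183 = 0.9817

0.9817


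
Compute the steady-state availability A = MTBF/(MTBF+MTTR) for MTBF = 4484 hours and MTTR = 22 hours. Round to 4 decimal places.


MTBF = 4484
MTTR = 22
MTBF + MTTR = 4506
A = 4484 / 4506
A = 0.9951

0.9951


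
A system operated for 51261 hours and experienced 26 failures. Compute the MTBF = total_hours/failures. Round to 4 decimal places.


total_hours = 51261
failures = 26
MTBF = 51261 / 26
MTBF = 1971.5769

1971.5769


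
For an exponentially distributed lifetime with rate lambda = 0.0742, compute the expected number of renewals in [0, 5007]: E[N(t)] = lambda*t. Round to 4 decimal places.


lambda = 0.0742
t = 5007
E[N(t)] = lambda * t
E[N(t)] = 0.0742 * 5007
E[N(t)] = 371.5194

371.5194


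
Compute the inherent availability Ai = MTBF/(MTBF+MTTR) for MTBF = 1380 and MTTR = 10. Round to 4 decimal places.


MTBF = 1380
MTTR = 10
MTBF + MTTR = 1390
Ai = 1380 / 1390
Ai = 0.9928

0.9928


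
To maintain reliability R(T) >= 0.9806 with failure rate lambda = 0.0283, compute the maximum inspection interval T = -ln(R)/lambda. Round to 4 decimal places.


R_target = 0.9806
lambda = 0.0283
-ln(0.9806) = 0.0196
T = 0.0196 / 0.0283
T = 0.6922

0.6922


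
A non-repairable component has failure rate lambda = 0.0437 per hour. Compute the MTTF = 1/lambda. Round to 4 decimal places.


lambda = 0.0437
MTTF = 1 / 0.0437
MTTF = 22.8833

22.8833


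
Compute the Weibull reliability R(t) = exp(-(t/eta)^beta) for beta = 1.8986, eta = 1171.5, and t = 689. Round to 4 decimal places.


beta = 1.8986, eta = 1171.5, t = 689
t/eta = 689 / 1171.5 = 0.5881
(t/eta)^beta = 0.5881^1.8986 = 0.365
R(t) = exp(-0.365)
R(t) = 0.6942

0.6942


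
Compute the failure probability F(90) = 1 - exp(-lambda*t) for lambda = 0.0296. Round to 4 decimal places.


lambda = 0.0296, t = 90
lambda * t = 2.664
exp(-2.664) = 0.0697
F(t) = 1 - 0.0697
F(t) = 0.9303

0.9303


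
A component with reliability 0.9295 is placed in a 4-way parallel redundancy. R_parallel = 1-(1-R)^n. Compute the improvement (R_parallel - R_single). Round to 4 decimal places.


R_single = 0.9295, n = 4
1 - R_single = 0.0705
(1 - R_single)^n = 0.0705^4 = 0.0
R_parallel = 1 - 0.0 = 1.0
Improvement = 1.0 - 0.9295
Improvement = 0.0705

0.0705


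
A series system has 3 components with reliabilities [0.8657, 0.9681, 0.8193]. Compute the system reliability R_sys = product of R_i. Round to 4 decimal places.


Components: [0.8657, 0.9681, 0.8193]
After component 1 (R=0.8657): product = 0.8657
After component 2 (R=0.9681): product = 0.8381
After component 3 (R=0.8193): product = 0.6866
R_sys = 0.6866

0.6866


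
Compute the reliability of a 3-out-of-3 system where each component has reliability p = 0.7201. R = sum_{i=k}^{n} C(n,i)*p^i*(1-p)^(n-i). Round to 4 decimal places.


k = 3, n = 3, p = 0.7201
i=3: C(3,3)=1 * 0.7201^3 * 0.2799^0 = 0.3734
R = sum of terms = 0.3734

0.3734


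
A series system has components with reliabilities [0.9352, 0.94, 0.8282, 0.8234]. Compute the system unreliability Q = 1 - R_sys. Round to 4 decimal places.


Components: [0.9352, 0.94, 0.8282, 0.8234]
After component 1: product = 0.9352
After component 2: product = 0.8791
After component 3: product = 0.7281
After component 4: product = 0.5995
R_sys = 0.5995
Q = 1 - 0.5995 = 0.4005

0.4005


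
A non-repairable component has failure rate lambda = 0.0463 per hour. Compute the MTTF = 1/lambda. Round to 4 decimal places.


lambda = 0.0463
MTTF = 1 / 0.0463
MTTF = 21.5983

21.5983


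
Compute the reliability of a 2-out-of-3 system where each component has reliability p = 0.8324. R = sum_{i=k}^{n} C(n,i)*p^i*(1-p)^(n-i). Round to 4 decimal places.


k = 2, n = 3, p = 0.8324
i=2: C(3,2)=3 * 0.8324^2 * 0.1676^1 = 0.3484
i=3: C(3,3)=1 * 0.8324^3 * 0.1676^0 = 0.5768
R = sum of terms = 0.9251

0.9251


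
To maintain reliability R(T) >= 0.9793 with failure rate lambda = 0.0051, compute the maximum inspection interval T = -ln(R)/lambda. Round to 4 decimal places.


R_target = 0.9793
lambda = 0.0051
-ln(0.9793) = 0.0209
T = 0.0209 / 0.0051
T = 4.1014

4.1014


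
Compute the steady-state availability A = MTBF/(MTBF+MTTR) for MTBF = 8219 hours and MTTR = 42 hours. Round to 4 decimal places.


MTBF = 8219
MTTR = 42
MTBF + MTTR = 8261
A = 8219 / 8261
A = 0.9949

0.9949


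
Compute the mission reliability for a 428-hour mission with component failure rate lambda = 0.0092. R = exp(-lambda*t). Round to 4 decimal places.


lambda = 0.0092
mission_time = 428
lambda * t = 0.0092 * 428 = 3.9376
R = exp(-3.9376)
R = 0.0195

0.0195


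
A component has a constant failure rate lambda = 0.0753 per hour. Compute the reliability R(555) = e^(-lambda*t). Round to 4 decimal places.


lambda = 0.0753
t = 555
lambda * t = 41.7915
R(t) = e^(-41.7915)
R(t) = 0.0

0.0


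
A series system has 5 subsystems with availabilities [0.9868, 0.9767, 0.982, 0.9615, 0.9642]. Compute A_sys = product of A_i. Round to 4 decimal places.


Subsystems: [0.9868, 0.9767, 0.982, 0.9615, 0.9642]
After subsystem 1 (A=0.9868): product = 0.9868
After subsystem 2 (A=0.9767): product = 0.9638
After subsystem 3 (A=0.982): product = 0.9465
After subsystem 4 (A=0.9615): product = 0.91
After subsystem 5 (A=0.9642): product = 0.8774
A_sys = 0.8774

0.8774


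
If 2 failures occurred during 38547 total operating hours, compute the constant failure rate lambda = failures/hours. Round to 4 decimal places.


failures = 2
total_hours = 38547
lambda = 2 / 38547
lambda = 0.0001

0.0001


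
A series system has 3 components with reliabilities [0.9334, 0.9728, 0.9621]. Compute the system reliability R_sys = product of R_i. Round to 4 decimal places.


Components: [0.9334, 0.9728, 0.9621]
After component 1 (R=0.9334): product = 0.9334
After component 2 (R=0.9728): product = 0.908
After component 3 (R=0.9621): product = 0.8736
R_sys = 0.8736

0.8736


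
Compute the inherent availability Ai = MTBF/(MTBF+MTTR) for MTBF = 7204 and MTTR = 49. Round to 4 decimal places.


MTBF = 7204
MTTR = 49
MTBF + MTTR = 7253
Ai = 7204 / 7253
Ai = 0.9932

0.9932


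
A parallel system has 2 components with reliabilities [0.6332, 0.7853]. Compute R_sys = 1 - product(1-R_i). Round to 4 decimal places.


Components: [0.6332, 0.7853]
(1 - 0.6332) = 0.3668, running product = 0.3668
(1 - 0.7853) = 0.2147, running product = 0.0788
Product of (1-R_i) = 0.0788
R_sys = 1 - 0.0788 = 0.9212

0.9212


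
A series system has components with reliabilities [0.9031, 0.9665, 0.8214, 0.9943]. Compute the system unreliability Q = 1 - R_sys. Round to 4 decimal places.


Components: [0.9031, 0.9665, 0.8214, 0.9943]
After component 1: product = 0.9031
After component 2: product = 0.8728
After component 3: product = 0.717
After component 4: product = 0.7129
R_sys = 0.7129
Q = 1 - 0.7129 = 0.2871

0.2871


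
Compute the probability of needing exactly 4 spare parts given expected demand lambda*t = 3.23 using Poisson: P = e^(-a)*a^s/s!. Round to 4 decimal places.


a = 3.23, s = 4
e^(-a) = e^(-3.23) = 0.0396
a^s = 3.23^4 = 108.8454
s! = 24
P = 0.0396 * 108.8454 / 24
P = 0.1794

0.1794


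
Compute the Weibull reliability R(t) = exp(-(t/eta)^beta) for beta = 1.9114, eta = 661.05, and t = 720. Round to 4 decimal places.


beta = 1.9114, eta = 661.05, t = 720
t/eta = 720 / 661.05 = 1.0892
(t/eta)^beta = 1.0892^1.9114 = 1.1774
R(t) = exp(-1.1774)
R(t) = 0.3081

0.3081


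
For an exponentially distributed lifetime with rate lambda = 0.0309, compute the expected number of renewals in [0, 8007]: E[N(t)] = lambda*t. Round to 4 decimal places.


lambda = 0.0309
t = 8007
E[N(t)] = lambda * t
E[N(t)] = 0.0309 * 8007
E[N(t)] = 247.4163

247.4163


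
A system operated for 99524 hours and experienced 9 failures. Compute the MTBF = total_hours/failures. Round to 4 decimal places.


total_hours = 99524
failures = 9
MTBF = 99524 / 9
MTBF = 11058.2222

11058.2222


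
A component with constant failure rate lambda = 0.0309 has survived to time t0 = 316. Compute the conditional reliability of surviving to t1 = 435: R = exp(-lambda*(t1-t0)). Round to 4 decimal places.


lambda = 0.0309
t0 = 316, t1 = 435
t1 - t0 = 119
lambda * (t1-t0) = 0.0309 * 119 = 3.6771
R = exp(-3.6771)
R = 0.0253

0.0253


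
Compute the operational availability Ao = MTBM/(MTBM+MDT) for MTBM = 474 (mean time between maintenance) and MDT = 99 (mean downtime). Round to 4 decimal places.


MTBM = 474
MDT = 99
MTBM + MDT = 573
Ao = 474 / 573
Ao = 0.8272

0.8272


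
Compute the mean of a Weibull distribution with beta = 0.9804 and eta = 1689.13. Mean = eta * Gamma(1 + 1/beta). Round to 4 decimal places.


beta = 0.9804, eta = 1689.13
1/beta = 1.02
1 + 1/beta = 2.02
Gamma(2.02) = 1.0086
Mean = 1689.13 * 1.0086
Mean = 1703.6861

1703.6861


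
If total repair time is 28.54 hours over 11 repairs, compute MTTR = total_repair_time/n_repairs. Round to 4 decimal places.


total_repair_time = 28.54
n_repairs = 11
MTTR = 28.54 / 11
MTTR = 2.5945

2.5945


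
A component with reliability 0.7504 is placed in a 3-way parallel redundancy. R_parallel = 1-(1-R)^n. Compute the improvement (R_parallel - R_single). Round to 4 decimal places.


R_single = 0.7504, n = 3
1 - R_single = 0.2496
(1 - R_single)^n = 0.2496^3 = 0.0156
R_parallel = 1 - 0.0156 = 0.9844
Improvement = 0.9844 - 0.7504
Improvement = 0.234

0.234


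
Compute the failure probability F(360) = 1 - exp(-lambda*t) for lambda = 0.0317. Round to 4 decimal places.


lambda = 0.0317, t = 360
lambda * t = 11.412
exp(-11.412) = 0.0
F(t) = 1 - 0.0
F(t) = 1.0

1.0


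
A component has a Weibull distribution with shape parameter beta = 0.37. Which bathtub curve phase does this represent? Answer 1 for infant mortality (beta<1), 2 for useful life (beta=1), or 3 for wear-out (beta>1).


beta = 0.37
Compare beta to 1:
beta < 1 => infant mortality (phase 1)
beta = 1 => useful life (phase 2)
beta > 1 => wear-out (phase 3)
Since beta = 0.37, this is infant mortality (decreasing failure rate)
Phase = 1

1


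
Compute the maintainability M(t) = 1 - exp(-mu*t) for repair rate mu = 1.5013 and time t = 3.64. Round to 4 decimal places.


mu = 1.5013, t = 3.64
mu * t = 1.5013 * 3.64 = 5.4647
exp(-5.4647) = 0.0042
M(t) = 1 - 0.0042
M(t) = 0.9958

0.9958


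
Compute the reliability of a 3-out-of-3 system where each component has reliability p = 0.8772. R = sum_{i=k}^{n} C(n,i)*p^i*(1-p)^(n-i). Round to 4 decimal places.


k = 3, n = 3, p = 0.8772
i=3: C(3,3)=1 * 0.8772^3 * 0.1228^0 = 0.675
R = sum of terms = 0.675

0.675


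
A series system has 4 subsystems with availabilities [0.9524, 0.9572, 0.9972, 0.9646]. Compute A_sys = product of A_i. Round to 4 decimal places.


Subsystems: [0.9524, 0.9572, 0.9972, 0.9646]
After subsystem 1 (A=0.9524): product = 0.9524
After subsystem 2 (A=0.9572): product = 0.9116
After subsystem 3 (A=0.9972): product = 0.9091
After subsystem 4 (A=0.9646): product = 0.8769
A_sys = 0.8769

0.8769


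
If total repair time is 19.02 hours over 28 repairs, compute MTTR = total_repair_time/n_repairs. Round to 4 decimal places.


total_repair_time = 19.02
n_repairs = 28
MTTR = 19.02 / 28
MTTR = 0.6793

0.6793


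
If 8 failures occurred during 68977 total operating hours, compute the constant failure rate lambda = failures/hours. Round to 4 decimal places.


failures = 8
total_hours = 68977
lambda = 8 / 68977
lambda = 0.0001

0.0001


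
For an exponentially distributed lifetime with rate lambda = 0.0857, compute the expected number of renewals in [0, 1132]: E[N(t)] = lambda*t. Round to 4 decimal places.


lambda = 0.0857
t = 1132
E[N(t)] = lambda * t
E[N(t)] = 0.0857 * 1132
E[N(t)] = 97.0124

97.0124


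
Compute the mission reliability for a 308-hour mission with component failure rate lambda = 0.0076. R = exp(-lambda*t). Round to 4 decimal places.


lambda = 0.0076
mission_time = 308
lambda * t = 0.0076 * 308 = 2.3408
R = exp(-2.3408)
R = 0.0963

0.0963


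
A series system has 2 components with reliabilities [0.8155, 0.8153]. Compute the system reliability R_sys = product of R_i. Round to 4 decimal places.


Components: [0.8155, 0.8153]
After component 1 (R=0.8155): product = 0.8155
After component 2 (R=0.8153): product = 0.6649
R_sys = 0.6649

0.6649


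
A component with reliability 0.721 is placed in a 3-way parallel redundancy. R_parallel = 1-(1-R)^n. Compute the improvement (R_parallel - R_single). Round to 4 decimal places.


R_single = 0.721, n = 3
1 - R_single = 0.279
(1 - R_single)^n = 0.279^3 = 0.0217
R_parallel = 1 - 0.0217 = 0.9783
Improvement = 0.9783 - 0.721
Improvement = 0.2573

0.2573


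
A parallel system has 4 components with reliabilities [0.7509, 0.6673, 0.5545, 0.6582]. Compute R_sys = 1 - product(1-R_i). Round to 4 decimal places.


Components: [0.7509, 0.6673, 0.5545, 0.6582]
(1 - 0.7509) = 0.2491, running product = 0.2491
(1 - 0.6673) = 0.3327, running product = 0.0829
(1 - 0.5545) = 0.4455, running product = 0.0369
(1 - 0.6582) = 0.3418, running product = 0.0126
Product of (1-R_i) = 0.0126
R_sys = 1 - 0.0126 = 0.9874

0.9874


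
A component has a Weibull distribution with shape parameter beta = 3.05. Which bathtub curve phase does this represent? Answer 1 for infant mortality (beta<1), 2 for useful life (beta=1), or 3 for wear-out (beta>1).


beta = 3.05
Compare beta to 1:
beta < 1 => infant mortality (phase 1)
beta = 1 => useful life (phase 2)
beta > 1 => wear-out (phase 3)
Since beta = 3.05, this is wear-out (increasing failure rate)
Phase = 3

3


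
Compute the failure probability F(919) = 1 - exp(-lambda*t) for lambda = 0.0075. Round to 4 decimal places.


lambda = 0.0075, t = 919
lambda * t = 6.8925
exp(-6.8925) = 0.001
F(t) = 1 - 0.001
F(t) = 0.999

0.999


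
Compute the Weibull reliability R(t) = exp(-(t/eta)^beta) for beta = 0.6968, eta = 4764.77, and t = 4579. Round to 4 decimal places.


beta = 0.6968, eta = 4764.77, t = 4579
t/eta = 4579 / 4764.77 = 0.961
(t/eta)^beta = 0.961^0.6968 = 0.9727
R(t) = exp(-0.9727)
R(t) = 0.3781

0.3781


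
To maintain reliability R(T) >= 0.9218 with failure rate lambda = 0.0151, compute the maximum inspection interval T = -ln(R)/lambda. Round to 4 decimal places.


R_target = 0.9218
lambda = 0.0151
-ln(0.9218) = 0.0814
T = 0.0814 / 0.0151
T = 5.3925

5.3925


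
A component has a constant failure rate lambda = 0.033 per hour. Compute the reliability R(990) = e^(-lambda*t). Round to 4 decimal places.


lambda = 0.033
t = 990
lambda * t = 32.67
R(t) = e^(-32.67)
R(t) = 0.0

0.0


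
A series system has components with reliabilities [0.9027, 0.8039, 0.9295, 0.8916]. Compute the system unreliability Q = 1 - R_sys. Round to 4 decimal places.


Components: [0.9027, 0.8039, 0.9295, 0.8916]
After component 1: product = 0.9027
After component 2: product = 0.7257
After component 3: product = 0.6745
After component 4: product = 0.6014
R_sys = 0.6014
Q = 1 - 0.6014 = 0.3986

0.3986


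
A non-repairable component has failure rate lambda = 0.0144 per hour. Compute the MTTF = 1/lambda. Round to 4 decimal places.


lambda = 0.0144
MTTF = 1 / 0.0144
MTTF = 69.4444

69.4444


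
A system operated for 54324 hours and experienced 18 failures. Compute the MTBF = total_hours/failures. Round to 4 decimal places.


total_hours = 54324
failures = 18
MTBF = 54324 / 18
MTBF = 3018.0

3018.0


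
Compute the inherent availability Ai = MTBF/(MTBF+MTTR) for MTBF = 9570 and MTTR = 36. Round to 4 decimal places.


MTBF = 9570
MTTR = 36
MTBF + MTTR = 9606
Ai = 9570 / 9606
Ai = 0.9963

0.9963


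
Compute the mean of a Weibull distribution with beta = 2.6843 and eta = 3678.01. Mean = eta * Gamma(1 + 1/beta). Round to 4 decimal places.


beta = 2.6843, eta = 3678.01
1/beta = 0.3725
1 + 1/beta = 1.3725
Gamma(1.3725) = 0.8891
Mean = 3678.01 * 0.8891
Mean = 3270.1469

3270.1469


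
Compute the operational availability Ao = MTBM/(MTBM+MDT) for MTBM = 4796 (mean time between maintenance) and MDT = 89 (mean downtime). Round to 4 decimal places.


MTBM = 4796
MDT = 89
MTBM + MDT = 4885
Ao = 4796 / 4885
Ao = 0.9818

0.9818


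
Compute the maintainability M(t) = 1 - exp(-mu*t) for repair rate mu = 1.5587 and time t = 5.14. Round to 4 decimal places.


mu = 1.5587, t = 5.14
mu * t = 1.5587 * 5.14 = 8.0117
exp(-8.0117) = 0.0003
M(t) = 1 - 0.0003
M(t) = 0.9997

0.9997


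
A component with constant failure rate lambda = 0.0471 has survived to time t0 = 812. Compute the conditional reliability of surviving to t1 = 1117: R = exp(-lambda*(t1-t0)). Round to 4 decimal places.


lambda = 0.0471
t0 = 812, t1 = 1117
t1 - t0 = 305
lambda * (t1-t0) = 0.0471 * 305 = 14.3655
R = exp(-14.3655)
R = 0.0

0.0


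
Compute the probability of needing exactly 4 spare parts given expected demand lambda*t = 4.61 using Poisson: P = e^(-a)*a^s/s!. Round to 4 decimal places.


a = 4.61, s = 4
e^(-a) = e^(-4.61) = 0.01
a^s = 4.61^4 = 451.6518
s! = 24
P = 0.01 * 451.6518 / 24
P = 0.1873

0.1873


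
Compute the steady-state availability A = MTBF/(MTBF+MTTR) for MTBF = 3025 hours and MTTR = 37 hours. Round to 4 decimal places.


MTBF = 3025
MTTR = 37
MTBF + MTTR = 3062
A = 3025 / 3062
A = 0.9879

0.9879


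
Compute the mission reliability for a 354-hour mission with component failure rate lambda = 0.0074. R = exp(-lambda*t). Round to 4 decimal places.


lambda = 0.0074
mission_time = 354
lambda * t = 0.0074 * 354 = 2.6196
R = exp(-2.6196)
R = 0.0728

0.0728


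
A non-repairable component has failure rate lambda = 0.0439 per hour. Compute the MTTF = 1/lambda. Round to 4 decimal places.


lambda = 0.0439
MTTF = 1 / 0.0439
MTTF = 22.779

22.779


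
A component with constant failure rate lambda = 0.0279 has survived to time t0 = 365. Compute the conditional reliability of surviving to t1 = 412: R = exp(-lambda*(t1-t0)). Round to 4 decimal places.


lambda = 0.0279
t0 = 365, t1 = 412
t1 - t0 = 47
lambda * (t1-t0) = 0.0279 * 47 = 1.3113
R = exp(-1.3113)
R = 0.2695

0.2695


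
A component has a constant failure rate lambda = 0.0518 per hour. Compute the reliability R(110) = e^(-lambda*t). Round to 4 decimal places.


lambda = 0.0518
t = 110
lambda * t = 5.698
R(t) = e^(-5.698)
R(t) = 0.0034

0.0034


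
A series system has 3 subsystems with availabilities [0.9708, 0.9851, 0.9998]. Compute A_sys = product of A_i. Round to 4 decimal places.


Subsystems: [0.9708, 0.9851, 0.9998]
After subsystem 1 (A=0.9708): product = 0.9708
After subsystem 2 (A=0.9851): product = 0.9563
After subsystem 3 (A=0.9998): product = 0.9561
A_sys = 0.9561

0.9561


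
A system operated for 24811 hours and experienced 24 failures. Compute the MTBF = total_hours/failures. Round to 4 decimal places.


total_hours = 24811
failures = 24
MTBF = 24811 / 24
MTBF = 1033.7917

1033.7917


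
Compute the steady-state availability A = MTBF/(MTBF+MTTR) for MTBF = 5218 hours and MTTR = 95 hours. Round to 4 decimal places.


MTBF = 5218
MTTR = 95
MTBF + MTTR = 5313
A = 5218 / 5313
A = 0.9821

0.9821


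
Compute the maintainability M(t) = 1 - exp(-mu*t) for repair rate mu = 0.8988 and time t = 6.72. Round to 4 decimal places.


mu = 0.8988, t = 6.72
mu * t = 0.8988 * 6.72 = 6.0399
exp(-6.0399) = 0.0024
M(t) = 1 - 0.0024
M(t) = 0.9976

0.9976


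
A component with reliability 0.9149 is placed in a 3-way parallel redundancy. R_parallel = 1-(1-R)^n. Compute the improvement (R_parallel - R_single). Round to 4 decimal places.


R_single = 0.9149, n = 3
1 - R_single = 0.0851
(1 - R_single)^n = 0.0851^3 = 0.0006
R_parallel = 1 - 0.0006 = 0.9994
Improvement = 0.9994 - 0.9149
Improvement = 0.0845

0.0845


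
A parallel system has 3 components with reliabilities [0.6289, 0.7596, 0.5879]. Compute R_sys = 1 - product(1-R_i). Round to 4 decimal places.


Components: [0.6289, 0.7596, 0.5879]
(1 - 0.6289) = 0.3711, running product = 0.3711
(1 - 0.7596) = 0.2404, running product = 0.0892
(1 - 0.5879) = 0.4121, running product = 0.0368
Product of (1-R_i) = 0.0368
R_sys = 1 - 0.0368 = 0.9632

0.9632


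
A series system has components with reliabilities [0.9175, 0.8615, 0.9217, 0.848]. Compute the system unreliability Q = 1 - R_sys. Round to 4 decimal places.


Components: [0.9175, 0.8615, 0.9217, 0.848]
After component 1: product = 0.9175
After component 2: product = 0.7904
After component 3: product = 0.7285
After component 4: product = 0.6178
R_sys = 0.6178
Q = 1 - 0.6178 = 0.3822

0.3822


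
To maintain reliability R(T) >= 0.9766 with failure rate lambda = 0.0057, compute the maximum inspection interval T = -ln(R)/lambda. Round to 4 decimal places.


R_target = 0.9766
lambda = 0.0057
-ln(0.9766) = 0.0237
T = 0.0237 / 0.0057
T = 4.1541

4.1541


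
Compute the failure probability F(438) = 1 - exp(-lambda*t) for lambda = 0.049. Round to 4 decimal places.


lambda = 0.049, t = 438
lambda * t = 21.462
exp(-21.462) = 0.0
F(t) = 1 - 0.0
F(t) = 1.0

1.0


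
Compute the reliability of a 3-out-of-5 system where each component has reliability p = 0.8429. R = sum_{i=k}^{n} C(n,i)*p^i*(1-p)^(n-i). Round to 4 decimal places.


k = 3, n = 5, p = 0.8429
i=3: C(5,3)=10 * 0.8429^3 * 0.1571^2 = 0.1478
i=4: C(5,4)=5 * 0.8429^4 * 0.1571^1 = 0.3965
i=5: C(5,5)=1 * 0.8429^5 * 0.1571^0 = 0.4255
R = sum of terms = 0.9698

0.9698


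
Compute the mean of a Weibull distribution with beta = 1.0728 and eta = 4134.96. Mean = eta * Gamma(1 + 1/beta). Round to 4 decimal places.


beta = 1.0728, eta = 4134.96
1/beta = 0.9321
1 + 1/beta = 1.9321
Gamma(1.9321) = 0.9732
Mean = 4134.96 * 0.9732
Mean = 4024.0708

4024.0708


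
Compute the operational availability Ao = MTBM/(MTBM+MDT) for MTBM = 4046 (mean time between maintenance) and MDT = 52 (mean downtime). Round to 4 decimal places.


MTBM = 4046
MDT = 52
MTBM + MDT = 4098
Ao = 4046 / 4098
Ao = 0.9873

0.9873


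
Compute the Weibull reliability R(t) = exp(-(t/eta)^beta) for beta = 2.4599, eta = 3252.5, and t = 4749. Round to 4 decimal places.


beta = 2.4599, eta = 3252.5, t = 4749
t/eta = 4749 / 3252.5 = 1.4601
(t/eta)^beta = 1.4601^2.4599 = 2.5373
R(t) = exp(-2.5373)
R(t) = 0.0791

0.0791


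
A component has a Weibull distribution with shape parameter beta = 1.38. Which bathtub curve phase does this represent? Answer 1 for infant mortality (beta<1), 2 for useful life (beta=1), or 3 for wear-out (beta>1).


beta = 1.38
Compare beta to 1:
beta < 1 => infant mortality (phase 1)
beta = 1 => useful life (phase 2)
beta > 1 => wear-out (phase 3)
Since beta = 1.38, this is wear-out (increasing failure rate)
Phase = 3

3


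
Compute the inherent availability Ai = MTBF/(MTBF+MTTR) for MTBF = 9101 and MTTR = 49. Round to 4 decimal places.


MTBF = 9101
MTTR = 49
MTBF + MTTR = 9150
Ai = 9101 / 9150
Ai = 0.9946

0.9946


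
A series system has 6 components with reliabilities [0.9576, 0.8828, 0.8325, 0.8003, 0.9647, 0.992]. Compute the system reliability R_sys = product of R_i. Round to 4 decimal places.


Components: [0.9576, 0.8828, 0.8325, 0.8003, 0.9647, 0.992]
After component 1 (R=0.9576): product = 0.9576
After component 2 (R=0.8828): product = 0.8454
After component 3 (R=0.8325): product = 0.7038
After component 4 (R=0.8003): product = 0.5632
After component 5 (R=0.9647): product = 0.5433
After component 6 (R=0.992): product = 0.539
R_sys = 0.539

0.539


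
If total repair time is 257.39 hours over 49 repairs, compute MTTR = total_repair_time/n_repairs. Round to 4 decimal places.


total_repair_time = 257.39
n_repairs = 49
MTTR = 257.39 / 49
MTTR = 5.2529

5.2529


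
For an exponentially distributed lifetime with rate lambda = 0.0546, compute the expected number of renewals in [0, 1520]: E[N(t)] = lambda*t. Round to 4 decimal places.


lambda = 0.0546
t = 1520
E[N(t)] = lambda * t
E[N(t)] = 0.0546 * 1520
E[N(t)] = 82.992

82.992


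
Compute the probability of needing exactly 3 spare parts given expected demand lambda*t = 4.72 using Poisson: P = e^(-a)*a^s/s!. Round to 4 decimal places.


a = 4.72, s = 3
e^(-a) = e^(-4.72) = 0.0089
a^s = 4.72^3 = 105.154
s! = 6
P = 0.0089 * 105.154 / 6
P = 0.1562

0.1562


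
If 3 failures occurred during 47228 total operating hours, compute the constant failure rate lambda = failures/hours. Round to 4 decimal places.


failures = 3
total_hours = 47228
lambda = 3 / 47228
lambda = 0.0001

0.0001


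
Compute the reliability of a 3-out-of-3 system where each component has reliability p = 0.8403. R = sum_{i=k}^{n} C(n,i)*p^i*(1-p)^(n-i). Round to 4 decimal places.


k = 3, n = 3, p = 0.8403
i=3: C(3,3)=1 * 0.8403^3 * 0.1597^0 = 0.5933
R = sum of terms = 0.5933

0.5933


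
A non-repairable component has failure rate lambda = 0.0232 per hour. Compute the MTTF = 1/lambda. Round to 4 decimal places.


lambda = 0.0232
MTTF = 1 / 0.0232
MTTF = 43.1034

43.1034


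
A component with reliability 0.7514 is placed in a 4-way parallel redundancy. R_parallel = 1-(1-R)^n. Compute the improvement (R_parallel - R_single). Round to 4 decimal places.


R_single = 0.7514, n = 4
1 - R_single = 0.2486
(1 - R_single)^n = 0.2486^4 = 0.0038
R_parallel = 1 - 0.0038 = 0.9962
Improvement = 0.9962 - 0.7514
Improvement = 0.2448

0.2448


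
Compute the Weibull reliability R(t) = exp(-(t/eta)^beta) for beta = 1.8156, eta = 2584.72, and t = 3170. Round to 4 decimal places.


beta = 1.8156, eta = 2584.72, t = 3170
t/eta = 3170 / 2584.72 = 1.2264
(t/eta)^beta = 1.2264^1.8156 = 1.4486
R(t) = exp(-1.4486)
R(t) = 0.2349

0.2349


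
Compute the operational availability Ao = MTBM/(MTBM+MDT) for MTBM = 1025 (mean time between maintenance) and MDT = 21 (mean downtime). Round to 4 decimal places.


MTBM = 1025
MDT = 21
MTBM + MDT = 1046
Ao = 1025 / 1046
Ao = 0.9799

0.9799


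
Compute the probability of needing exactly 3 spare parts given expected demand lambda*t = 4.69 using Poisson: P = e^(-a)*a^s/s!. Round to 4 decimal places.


a = 4.69, s = 3
e^(-a) = e^(-4.69) = 0.0092
a^s = 4.69^3 = 103.1617
s! = 6
P = 0.0092 * 103.1617 / 6
P = 0.158

0.158


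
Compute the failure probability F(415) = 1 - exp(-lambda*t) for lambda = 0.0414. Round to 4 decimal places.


lambda = 0.0414, t = 415
lambda * t = 17.181
exp(-17.181) = 0.0
F(t) = 1 - 0.0
F(t) = 1.0

1.0


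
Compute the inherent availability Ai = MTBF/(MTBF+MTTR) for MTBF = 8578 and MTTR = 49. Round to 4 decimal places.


MTBF = 8578
MTTR = 49
MTBF + MTTR = 8627
Ai = 8578 / 8627
Ai = 0.9943

0.9943


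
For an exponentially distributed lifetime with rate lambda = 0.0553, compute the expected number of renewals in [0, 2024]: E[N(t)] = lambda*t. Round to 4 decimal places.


lambda = 0.0553
t = 2024
E[N(t)] = lambda * t
E[N(t)] = 0.0553 * 2024
E[N(t)] = 111.9272

111.9272
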